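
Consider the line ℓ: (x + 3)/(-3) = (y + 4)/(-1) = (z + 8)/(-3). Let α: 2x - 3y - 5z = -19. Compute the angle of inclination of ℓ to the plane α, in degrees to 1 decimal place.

ℓ has direction (-3, -1, -3) through (-3, -4, -8).
sin θ = |n·v| / (|n||v|) = |12| / (√38 · √19) = 0.44659.
θ ≈ 26.5°.

26.5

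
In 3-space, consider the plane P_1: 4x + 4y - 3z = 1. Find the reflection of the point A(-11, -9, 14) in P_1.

λ = (n·A − d)/|n|² = (-122 − 1)/41 = -3.
Reflection = A − 2λn = (-11, -9, 14) − (-6)·(4, 4, -3) = (13, 15, -4).

(13, 15, -4)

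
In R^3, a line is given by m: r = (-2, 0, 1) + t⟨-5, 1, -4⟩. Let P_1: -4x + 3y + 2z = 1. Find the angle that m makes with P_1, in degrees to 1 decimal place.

25.5

sin θ = |n·v| / (|n||v|) = |15| / (√29 · √42) = 0.42980.
θ ≈ 25.5°.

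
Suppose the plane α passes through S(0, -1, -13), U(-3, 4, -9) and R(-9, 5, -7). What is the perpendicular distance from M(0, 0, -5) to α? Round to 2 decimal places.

6.00

SU = (-3, 5, 4), SR = (-9, 6, 6); a normal to α is SU × SR = (6, -18, 27).
Using S: α has equation 6x - 18y + 27z = -333.
n·M − d = (6)·(0) + (-18)·(0) + (27)·(-5) − (-333) = 198; |n| = √1089.
Distance = |198| / √1089 = 198/√1089 ≈ 6.00.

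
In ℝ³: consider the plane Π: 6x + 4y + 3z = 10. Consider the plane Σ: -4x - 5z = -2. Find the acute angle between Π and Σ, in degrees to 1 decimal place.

38.8

cos θ = |n₁·n₂| / (|n₁||n₂|) = |-39| / (√61 · √41).
θ = arccos(0.77984) ≈ 38.8°.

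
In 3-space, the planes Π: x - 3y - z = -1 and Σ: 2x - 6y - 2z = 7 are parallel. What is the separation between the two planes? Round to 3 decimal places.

1.357

Rescale Σ by 1/2: x - 3y - z = 7/2. Then distance = |-1 − (7/2)| / √11 ≈ 1.357.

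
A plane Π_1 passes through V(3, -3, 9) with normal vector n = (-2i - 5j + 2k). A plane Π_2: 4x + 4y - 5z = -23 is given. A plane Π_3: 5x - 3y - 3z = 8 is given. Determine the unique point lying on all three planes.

Π_1: n·r = n·V gives -2x - 5y + 2z = 27.
Solving the 3×3 linear system -2x - 5y + 2z = 27, 4x + 4y - 5z = -23, 5x - 3y - 3z = 8 (e.g. by elimination or Cramer's rule, determinant = 55) gives (-2, -5, -1).

(-2, -5, -1)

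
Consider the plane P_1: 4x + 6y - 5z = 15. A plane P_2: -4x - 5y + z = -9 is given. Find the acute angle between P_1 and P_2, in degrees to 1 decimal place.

26.3

cos θ = |n₁·n₂| / (|n₁||n₂|) = |-51| / (√77 · √42).
θ = arccos(0.89681) ≈ 26.3°.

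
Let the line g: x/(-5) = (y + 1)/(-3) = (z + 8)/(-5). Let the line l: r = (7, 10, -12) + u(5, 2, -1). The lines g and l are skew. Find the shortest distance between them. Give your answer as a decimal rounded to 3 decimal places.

g has direction (-5, -3, -5) through (0, -1, -8).
Common perpendicular direction n = (-5, -3, -5) × (5, 2, -1) = (13, -30, 5).
With w = (7, 10, -12) − (0, -1, -8) = (7, 11, -4), w · n = -259.
Distance = |w · n| / |n| = |-259| / √1094 ≈ 7.831.

7.831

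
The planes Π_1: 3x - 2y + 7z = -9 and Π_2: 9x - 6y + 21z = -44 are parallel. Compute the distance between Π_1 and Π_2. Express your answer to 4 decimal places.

0.7197

Rescale Π_2 by 1/3: 3x - 2y + 7z = -44/3. Then distance = |-9 − (-44/3)| / √62 ≈ 0.7197.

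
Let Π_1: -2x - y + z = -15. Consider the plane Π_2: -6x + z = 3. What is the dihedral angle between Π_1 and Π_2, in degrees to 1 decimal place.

cos θ = |n₁·n₂| / (|n₁||n₂|) = |13| / (√6 · √37).
θ = arccos(0.87250) ≈ 29.2°.

29.2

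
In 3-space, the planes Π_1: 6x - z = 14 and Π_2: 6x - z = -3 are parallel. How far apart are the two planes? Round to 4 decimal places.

2.7948

Same normal n = (6, 0, -1) with |n| = √37; distance = |14 − (-3)| / |n| = 17/√37 ≈ 2.7948.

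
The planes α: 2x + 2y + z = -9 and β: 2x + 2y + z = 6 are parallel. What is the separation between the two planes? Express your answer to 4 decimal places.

5.0000

Same normal n = (2, 2, 1) with |n| = √9; distance = |-9 − 6| / |n| = 15/√9 ≈ 5.0000.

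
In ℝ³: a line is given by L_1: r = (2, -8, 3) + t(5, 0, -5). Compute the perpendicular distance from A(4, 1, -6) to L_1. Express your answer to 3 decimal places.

Taking (2, -8, 3) on L_1 with direction v = (5, 0, -5): w = A − (2, -8, 3) = (2, 9, -9), and w × v = (-45, -35, -45).
Distance = |w × v| / |v| = √5275 / √50 ≈ 10.271.

10.271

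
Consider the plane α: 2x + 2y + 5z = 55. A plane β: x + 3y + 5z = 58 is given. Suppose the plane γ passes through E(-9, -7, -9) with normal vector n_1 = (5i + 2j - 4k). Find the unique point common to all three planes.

γ: n_1·r = n_1·E gives 5x + 2y - 4z = -23.
Solving the 3×3 linear system 2x + 2y + 5z = 55, x + 3y + 5z = 58, 5x + 2y - 4z = -23 (e.g. by elimination or Cramer's rule, determinant = -51) gives (1, 4, 9).

(1, 4, 9)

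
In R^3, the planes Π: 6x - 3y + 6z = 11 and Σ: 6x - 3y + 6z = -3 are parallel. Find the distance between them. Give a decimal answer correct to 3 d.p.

Same normal n = (6, -3, 6) with |n| = √81; distance = |11 − (-3)| / |n| = 14/√81 ≈ 1.556.

1.556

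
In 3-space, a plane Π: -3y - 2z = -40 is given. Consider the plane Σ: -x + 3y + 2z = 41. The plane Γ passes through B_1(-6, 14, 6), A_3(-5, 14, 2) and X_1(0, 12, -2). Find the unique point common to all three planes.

B_1A_3 = (1, 0, -4), B_1X_1 = (6, -2, -8); a normal to Γ is B_1A_3 × B_1X_1 = (-8, -16, -2).
Using B_1: Γ has equation -8x - 16y - 2z = -188.
Solving the 3×3 linear system -3y - 2z = -40, -x + 3y + 2z = 41, -8x - 16y - 2z = -188 (e.g. by elimination or Cramer's rule, determinant = -26) gives (-1, 12, 2).

(-1, 12, 2)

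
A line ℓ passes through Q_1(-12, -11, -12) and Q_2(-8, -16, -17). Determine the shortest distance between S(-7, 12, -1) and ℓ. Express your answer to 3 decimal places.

18.278

A direction vector for ℓ is Q_2 − Q_1 = (4, -5, -5).
Taking (-12, -11, -12) on ℓ with direction v = (4, -5, -5): w = S − (-12, -11, -12) = (5, 23, 11), and w × v = (-60, 69, -117).
Distance = |w × v| / |v| = √22050 / √66 ≈ 18.278.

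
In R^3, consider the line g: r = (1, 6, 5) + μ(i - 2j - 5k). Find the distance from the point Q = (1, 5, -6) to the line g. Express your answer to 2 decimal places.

3.70

Taking (1, 6, 5) on g with direction v = (1, -2, -5): w = Q − (1, 6, 5) = (0, -1, -11), and w × v = (-17, -11, 1).
Distance = |w × v| / |v| = √411 / √30 ≈ 3.70.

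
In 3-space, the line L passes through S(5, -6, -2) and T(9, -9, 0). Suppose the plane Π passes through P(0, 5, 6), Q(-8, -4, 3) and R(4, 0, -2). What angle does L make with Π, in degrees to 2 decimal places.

68.13

A direction vector for L is T − S = (4, -3, 2).
PQ = (-8, -9, -3), PR = (4, -5, -8); a normal to Π is PQ × PR = (57, -76, 76).
Using P: Π has equation 57x - 76y + 76z = 76.
sin θ = |n·v| / (|n||v|) = |608| / (√14801 · √29) = 0.92802.
θ ≈ 68.13°.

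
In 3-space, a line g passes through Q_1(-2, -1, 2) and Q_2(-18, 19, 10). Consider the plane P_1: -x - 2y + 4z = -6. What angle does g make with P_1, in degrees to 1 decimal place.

3.7

A direction vector for g is Q_2 − Q_1 = (-16, 20, 8).
sin θ = |n·v| / (|n||v|) = |8| / (√21 · √720) = 0.06506.
θ ≈ 3.7°.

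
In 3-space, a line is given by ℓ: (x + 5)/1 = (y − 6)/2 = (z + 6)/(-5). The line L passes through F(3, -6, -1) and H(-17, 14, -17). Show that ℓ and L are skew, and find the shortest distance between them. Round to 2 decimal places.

ℓ has direction (1, 2, -5) through (-5, 6, -6).
A direction vector for L is H − F = (-20, 20, -16).
Common perpendicular direction n = (1, 2, -5) × (-20, 20, -16) = (68, 116, 60).
With w = (3, -6, -1) − (-5, 6, -6) = (8, -12, 5), w · n = -548.
Since n ≠ 0 the lines are not parallel, and w · n = -548 ≠ 0 so they do not intersect; hence they are skew.
Distance = |w · n| / |n| = |-548| / √21680 ≈ 3.72.

3.72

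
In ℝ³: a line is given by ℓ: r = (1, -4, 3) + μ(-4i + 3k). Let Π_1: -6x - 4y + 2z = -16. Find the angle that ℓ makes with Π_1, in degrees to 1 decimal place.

53.3

sin θ = |n·v| / (|n||v|) = |30| / (√56 · √25) = 0.80178.
θ ≈ 53.3°.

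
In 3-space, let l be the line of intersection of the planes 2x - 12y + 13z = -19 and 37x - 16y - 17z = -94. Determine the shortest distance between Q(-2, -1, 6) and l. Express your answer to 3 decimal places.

Direction of l: (2, -12, 13) × (37, -16, -17) = (412, 515, 412).
A point on l: solving the two plane equations with x = -3 gives (-3, 0, -1).
Taking (-3, 0, -1) on l with direction v = (412, 515, 412): w = Q − (-3, 0, -1) = (1, -1, 7), and w × v = (-4017, 2472, 927).
Distance = |w × v| / |v| = √23106402 / √604713 ≈ 6.181.

6.181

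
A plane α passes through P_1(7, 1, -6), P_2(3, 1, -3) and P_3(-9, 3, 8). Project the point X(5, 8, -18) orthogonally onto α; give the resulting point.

P_1P_2 = (-4, 0, 3), P_1P_3 = (-16, 2, 14); a normal to α is P_1P_2 × P_1P_3 = (-6, 8, -8).
Using P_1: α has equation -6x + 8y - 8z = 14.
Foot = X − λn with λ = (n·X − d)/|n|² = (178 − 14)/164 = 1.
Foot = (5, 8, -18) − 1·(-6, 8, -8) = (11, 0, -10).

(11, 0, -10)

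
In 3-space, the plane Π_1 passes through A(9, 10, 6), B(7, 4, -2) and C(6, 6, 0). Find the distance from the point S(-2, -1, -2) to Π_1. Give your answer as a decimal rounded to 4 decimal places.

5.9537

AB = (-2, -6, -8), AC = (-3, -4, -6); a normal to Π_1 is AB × AC = (4, 12, -10).
Using A: Π_1 has equation 4x + 12y - 10z = 96.
n·S − d = (4)·(-2) + (12)·(-1) + (-10)·(-2) − 96 = -96; |n| = √260.
Distance = |-96| / √260 = 96/√260 ≈ 5.9537.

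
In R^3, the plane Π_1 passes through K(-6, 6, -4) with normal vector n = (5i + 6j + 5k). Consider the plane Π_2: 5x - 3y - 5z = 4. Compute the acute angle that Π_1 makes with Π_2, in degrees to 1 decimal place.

Π_1: n·r = n·K gives 5x + 6y + 5z = -14.
cos θ = |n₁·n₂| / (|n₁||n₂|) = |-18| / (√86 · √59).
θ = arccos(0.25270) ≈ 75.4°.

75.4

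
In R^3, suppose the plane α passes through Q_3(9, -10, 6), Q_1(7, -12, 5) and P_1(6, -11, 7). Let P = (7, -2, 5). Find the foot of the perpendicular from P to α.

Q_3Q_1 = (-2, -2, -1), Q_3P_1 = (-3, -1, 1); a normal to α is Q_3Q_1 × Q_3P_1 = (-3, 5, -4).
Using Q_3: α has equation -3x + 5y - 4z = -101.
Foot = P − λn with λ = (n·P − d)/|n|² = (-51 − (-101))/50 = 1.
Foot = (7, -2, 5) − 1·(-3, 5, -4) = (10, -7, 9).

(10, -7, 9)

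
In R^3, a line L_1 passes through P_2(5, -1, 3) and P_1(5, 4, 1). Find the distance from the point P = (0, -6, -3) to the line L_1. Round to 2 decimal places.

A direction vector for L_1 is P_1 − P_2 = (0, 5, -2).
Taking (5, -1, 3) on L_1 with direction v = (0, 5, -2): w = P − (5, -1, 3) = (-5, -5, -6), and w × v = (40, -10, -25).
Distance = |w × v| / |v| = √2325 / √29 ≈ 8.95.

8.95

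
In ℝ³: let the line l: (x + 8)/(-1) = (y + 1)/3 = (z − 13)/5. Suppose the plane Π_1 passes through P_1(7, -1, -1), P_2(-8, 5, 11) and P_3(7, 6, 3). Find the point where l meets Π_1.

(-6, -7, 3)

l has direction (-1, 3, 5) through (-8, -1, 13).
P_1P_2 = (-15, 6, 12), P_1P_3 = (0, 7, 4); a normal to Π_1 is P_1P_2 × P_1P_3 = (-60, 60, -105).
Using P_1: Π_1 has equation -60x + 60y - 105z = -375.
Substitute r = (-8, -1, 13) + t(-1, 3, 5) into the plane: -945 + (-285)t = -375, so t = -2.
Intersection: (-8, -1, 13) + (-2)·(-1, 3, 5) = (-6, -7, 3).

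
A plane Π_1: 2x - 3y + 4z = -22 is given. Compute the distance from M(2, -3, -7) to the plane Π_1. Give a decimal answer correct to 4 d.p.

1.2999

n·M − d = (2)·(2) + (-3)·(-3) + (4)·(-7) − (-22) = 7; |n| = √29.
Distance = |7| / √29 = 7/√29 ≈ 1.2999.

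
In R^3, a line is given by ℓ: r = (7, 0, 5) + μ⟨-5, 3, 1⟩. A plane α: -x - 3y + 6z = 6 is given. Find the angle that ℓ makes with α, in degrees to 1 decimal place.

sin θ = |n·v| / (|n||v|) = |2| / (√46 · √35) = 0.04984.
θ ≈ 2.9°.

2.9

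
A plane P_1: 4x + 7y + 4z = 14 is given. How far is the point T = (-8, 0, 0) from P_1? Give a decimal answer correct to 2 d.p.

5.11

n·T − d = (4)·(-8) + (7)·(0) + (4)·(0) − 14 = -46; |n| = √81.
Distance = |-46| / √81 = 46/√81 ≈ 5.11.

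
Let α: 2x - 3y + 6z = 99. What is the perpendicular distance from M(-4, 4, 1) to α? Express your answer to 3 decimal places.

16.143

n·M − d = (2)·(-4) + (-3)·(4) + (6)·(1) − 99 = -113; |n| = √49.
Distance = |-113| / √49 = 113/√49 ≈ 16.143.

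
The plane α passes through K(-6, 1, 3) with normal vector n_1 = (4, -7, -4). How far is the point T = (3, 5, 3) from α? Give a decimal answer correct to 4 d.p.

0.8889

α: n_1·r = n_1·K gives 4x - 7y - 4z = -43.
n·T − d = (4)·(3) + (-7)·(5) + (-4)·(3) − (-43) = 8; |n| = √81.
Distance = |8| / √81 = 8/√81 ≈ 0.8889.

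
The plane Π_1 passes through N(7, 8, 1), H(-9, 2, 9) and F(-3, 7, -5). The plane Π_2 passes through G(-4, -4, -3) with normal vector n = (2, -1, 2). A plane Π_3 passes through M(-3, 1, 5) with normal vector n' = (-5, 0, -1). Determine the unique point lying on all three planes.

(-2, 6, 0)

NH = (-16, -6, 8), NF = (-10, -1, -6); a normal to Π_1 is NH × NF = (44, -176, -44).
Using N: Π_1 has equation 44x - 176y - 44z = -1144.
Π_2: n·r = n·G gives 2x - y + 2z = -10.
Π_3: n'·r = n'·M gives -5x - z = 10.
Solving the 3×3 linear system 44x - 176y - 44z = -1144, 2x - y + 2z = -10, -5x - z = 10 (e.g. by elimination or Cramer's rule, determinant = 1672) gives (-2, 6, 0).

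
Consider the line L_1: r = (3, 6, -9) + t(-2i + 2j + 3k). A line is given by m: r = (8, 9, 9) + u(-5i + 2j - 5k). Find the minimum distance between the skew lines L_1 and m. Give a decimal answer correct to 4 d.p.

Common perpendicular direction n = (-2, 2, 3) × (-5, 2, -5) = (-16, -25, 6).
With w = (8, 9, 9) − (3, 6, -9) = (5, 3, 18), w · n = -47.
Distance = |w · n| / |n| = |-47| / √917 ≈ 1.5521.

1.5521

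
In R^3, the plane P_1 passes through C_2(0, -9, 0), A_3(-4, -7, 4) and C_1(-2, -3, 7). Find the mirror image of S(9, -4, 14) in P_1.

C_2A_3 = (-4, 2, 4), C_2C_1 = (-2, 6, 7); a normal to P_1 is C_2A_3 × C_2C_1 = (-10, 20, -20).
Using C_2: P_1 has equation -10x + 20y - 20z = -180.
λ = (n·S − d)/|n|² = (-450 − (-180))/900 = -3/10.
Reflection = S − 2λn = (9, -4, 14) − (-3/5)·(-10, 20, -20) = (3, 8, 2).

(3, 8, 2)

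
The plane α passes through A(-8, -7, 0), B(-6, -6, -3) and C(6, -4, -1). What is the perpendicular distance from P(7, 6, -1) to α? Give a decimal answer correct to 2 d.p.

9.43

AB = (2, 1, -3), AC = (14, 3, -1); a normal to α is AB × AC = (8, -40, -8).
Using A: α has equation 8x - 40y - 8z = 216.
n·P − d = (8)·(7) + (-40)·(6) + (-8)·(-1) − 216 = -392; |n| = √1728.
Distance = |-392| / √1728 = 392/√1728 ≈ 9.43.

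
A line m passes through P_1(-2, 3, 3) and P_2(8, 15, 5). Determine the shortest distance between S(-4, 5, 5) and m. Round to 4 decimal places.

A direction vector for m is P_2 − P_1 = (10, 12, 2).
Taking (-2, 3, 3) on m with direction v = (10, 12, 2): w = S − (-2, 3, 3) = (-2, 2, 2), and w × v = (-20, 24, -44).
Distance = |w × v| / |v| = √2912 / √248 ≈ 3.4267.

3.4267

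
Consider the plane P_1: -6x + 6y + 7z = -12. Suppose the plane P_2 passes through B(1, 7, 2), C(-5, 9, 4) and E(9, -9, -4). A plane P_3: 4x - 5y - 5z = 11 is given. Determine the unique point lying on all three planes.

(-1, -3, 0)

BC = (-6, 2, 2), BE = (8, -16, -6); a normal to P_2 is BC × BE = (20, -20, 80).
Using B: P_2 has equation 20x - 20y + 80z = 40.
Solving the 3×3 linear system -6x + 6y + 7z = -12, 20x - 20y + 80z = 40, 4x - 5y - 5z = 11 (e.g. by elimination or Cramer's rule, determinant = -620) gives (-1, -3, 0).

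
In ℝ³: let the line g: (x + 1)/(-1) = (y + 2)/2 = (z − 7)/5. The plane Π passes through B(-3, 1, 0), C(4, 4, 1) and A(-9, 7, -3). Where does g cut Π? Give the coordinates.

(0, -4, 2)

g has direction (-1, 2, 5) through (-1, -2, 7).
BC = (7, 3, 1), BA = (-6, 6, -3); a normal to Π is BC × BA = (-15, 15, 60).
Using B: Π has equation -15x + 15y + 60z = 60.
Substitute r = (-1, -2, 7) + t(-1, 2, 5) into the plane: 405 + 345t = 60, so t = -1.
Intersection: (-1, -2, 7) + (-1)·(-1, 2, 5) = (0, -4, 2).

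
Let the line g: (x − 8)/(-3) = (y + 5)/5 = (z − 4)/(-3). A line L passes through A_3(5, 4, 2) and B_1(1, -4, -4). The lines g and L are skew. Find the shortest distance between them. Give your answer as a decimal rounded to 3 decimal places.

0.286

g has direction (-3, 5, -3) through (8, -5, 4).
A direction vector for L is B_1 − A_3 = (-4, -8, -6).
Common perpendicular direction n = (-3, 5, -3) × (-4, -8, -6) = (-54, -6, 44).
With w = (5, 4, 2) − (8, -5, 4) = (-3, 9, -2), w · n = 20.
Distance = |w · n| / |n| = |20| / √4888 ≈ 0.286.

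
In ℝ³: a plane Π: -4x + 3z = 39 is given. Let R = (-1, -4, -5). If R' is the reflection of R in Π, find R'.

λ = (n·R − d)/|n|² = (-11 − 39)/25 = -2.
Reflection = R − 2λn = (-1, -4, -5) − (-4)·(-4, 0, 3) = (-17, -4, 7).

(-17, -4, 7)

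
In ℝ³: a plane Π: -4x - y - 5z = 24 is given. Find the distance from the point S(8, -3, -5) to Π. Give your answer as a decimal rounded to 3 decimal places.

4.320

n·S − d = (-4)·(8) + (-1)·(-3) + (-5)·(-5) − 24 = -28; |n| = √42.
Distance = |-28| / √42 = 28/√42 ≈ 4.320.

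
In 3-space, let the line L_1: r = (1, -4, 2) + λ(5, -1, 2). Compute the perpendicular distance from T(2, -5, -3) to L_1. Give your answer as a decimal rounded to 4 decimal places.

Taking (1, -4, 2) on L_1 with direction v = (5, -1, 2): w = T − (1, -4, 2) = (1, -1, -5), and w × v = (-7, -27, 4).
Distance = |w × v| / |v| = √794 / √30 ≈ 5.1446.

5.1446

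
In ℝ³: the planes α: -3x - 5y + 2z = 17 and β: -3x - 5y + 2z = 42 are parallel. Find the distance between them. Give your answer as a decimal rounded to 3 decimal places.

Same normal n = (-3, -5, 2) with |n| = √38; distance = |17 − 42| / |n| = 25/√38 ≈ 4.056.

4.056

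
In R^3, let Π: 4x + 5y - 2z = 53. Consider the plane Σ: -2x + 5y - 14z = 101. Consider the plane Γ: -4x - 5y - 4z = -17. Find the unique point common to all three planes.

(4, 5, -6)

Solving the 3×3 linear system 4x + 5y - 2z = 53, -2x + 5y - 14z = 101, -4x - 5y - 4z = -17 (e.g. by elimination or Cramer's rule, determinant = -180) gives (4, 5, -6).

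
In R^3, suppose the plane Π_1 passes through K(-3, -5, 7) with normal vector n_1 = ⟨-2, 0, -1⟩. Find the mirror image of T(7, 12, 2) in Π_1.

Π_1: n_1·r = n_1·K gives -2x - z = -1.
λ = (n·T − d)/|n|² = (-16 − (-1))/5 = -3.
Reflection = T − 2λn = (7, 12, 2) − (-6)·(-2, 0, -1) = (-5, 12, -4).

(-5, 12, -4)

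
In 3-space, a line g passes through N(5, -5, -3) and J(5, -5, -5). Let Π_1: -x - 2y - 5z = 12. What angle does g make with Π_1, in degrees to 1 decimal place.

65.9

A direction vector for g is J − N = (0, 0, -2).
sin θ = |n·v| / (|n||v|) = |10| / (√30 · √4) = 0.91287.
θ ≈ 65.9°.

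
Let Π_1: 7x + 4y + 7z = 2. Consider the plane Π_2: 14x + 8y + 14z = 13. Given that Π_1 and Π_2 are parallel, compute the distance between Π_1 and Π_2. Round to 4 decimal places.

0.4215

Rescale Π_2 by 1/2: 7x + 4y + 7z = 13/2. Then distance = |2 − (13/2)| / √114 ≈ 0.4215.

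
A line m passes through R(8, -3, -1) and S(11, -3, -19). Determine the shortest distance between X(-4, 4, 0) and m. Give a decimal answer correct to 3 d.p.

A direction vector for m is S − R = (3, 0, -18).
Taking (8, -3, -1) on m with direction v = (3, 0, -18): w = X − (8, -3, -1) = (-12, 7, 1), and w × v = (-126, -213, -21).
Distance = |w × v| / |v| = √61686 / √333 ≈ 13.610.

13.610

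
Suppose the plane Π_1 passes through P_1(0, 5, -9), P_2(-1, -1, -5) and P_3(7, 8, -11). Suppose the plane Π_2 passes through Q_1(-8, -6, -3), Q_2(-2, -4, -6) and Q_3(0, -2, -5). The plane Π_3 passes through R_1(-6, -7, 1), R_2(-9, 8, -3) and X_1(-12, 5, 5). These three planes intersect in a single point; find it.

(-5, -4, -3)

P_1P_2 = (-1, -6, 4), P_1P_3 = (7, 3, -2); a normal to Π_1 is P_1P_2 × P_1P_3 = (0, 26, 39).
Using P_1: Π_1 has equation 26y + 39z = -221.
Q_1Q_2 = (6, 2, -3), Q_1Q_3 = (8, 4, -2); a normal to Π_2 is Q_1Q_2 × Q_1Q_3 = (8, -12, 8).
Using Q_1: Π_2 has equation 8x - 12y + 8z = -16.
R_1R_2 = (-3, 15, -4), R_1X_1 = (-6, 12, 4); a normal to Π_3 is R_1R_2 × R_1X_1 = (108, 36, 54).
Using R_1: Π_3 has equation 108x + 36y + 54z = -846.
Solving the 3×3 linear system 26y + 39z = -221, 8x - 12y + 8z = -16, 108x + 36y + 54z = -846 (e.g. by elimination or Cramer's rule, determinant = 73008) gives (-5, -4, -3).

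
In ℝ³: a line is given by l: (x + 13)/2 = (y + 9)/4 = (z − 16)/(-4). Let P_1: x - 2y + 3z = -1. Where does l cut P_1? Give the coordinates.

(-7, 3, 4)

l has direction (2, 4, -4) through (-13, -9, 16).
Substitute r = (-13, -9, 16) + t(2, 4, -4) into the plane: 53 + (-18)t = -1, so t = 3.
Intersection: (-13, -9, 16) + 3·(2, 4, -4) = (-7, 3, 4).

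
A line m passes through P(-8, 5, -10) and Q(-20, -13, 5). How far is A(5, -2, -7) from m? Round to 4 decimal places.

A direction vector for m is Q − P = (-12, -18, 15).
Taking (-8, 5, -10) on m with direction v = (-12, -18, 15): w = A − (-8, 5, -10) = (13, -7, 3), and w × v = (-51, -231, -318).
Distance = |w × v| / |v| = √157086 / √693 ≈ 15.0557.

15.0557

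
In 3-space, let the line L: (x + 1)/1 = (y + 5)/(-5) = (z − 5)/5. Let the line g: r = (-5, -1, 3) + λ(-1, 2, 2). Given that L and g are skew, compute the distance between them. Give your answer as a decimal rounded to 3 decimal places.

L has direction (1, -5, 5) through (-1, -5, 5).
Common perpendicular direction n = (1, -5, 5) × (-1, 2, 2) = (-20, -7, -3).
With w = (-5, -1, 3) − (-1, -5, 5) = (-4, 4, -2), w · n = 58.
Distance = |w · n| / |n| = |58| / √458 ≈ 2.710.

2.710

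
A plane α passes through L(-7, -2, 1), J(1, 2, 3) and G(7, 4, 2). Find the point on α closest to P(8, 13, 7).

LJ = (8, 4, 2), LG = (14, 6, 1); a normal to α is LJ × LG = (-8, 20, -8).
Using L: α has equation -8x + 20y - 8z = 8.
Foot = P − λn with λ = (n·P − d)/|n|² = (140 − 8)/528 = 1/4.
Foot = (8, 13, 7) − (1/4)·(-8, 20, -8) = (10, 8, 9).

(10, 8, 9)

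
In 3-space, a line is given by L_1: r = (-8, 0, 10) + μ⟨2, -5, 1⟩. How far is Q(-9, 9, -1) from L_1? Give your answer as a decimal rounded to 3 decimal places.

9.532

Taking (-8, 0, 10) on L_1 with direction v = (2, -5, 1): w = Q − (-8, 0, 10) = (-1, 9, -11), and w × v = (-46, -21, -13).
Distance = |w × v| / |v| = √2726 / √30 ≈ 9.532.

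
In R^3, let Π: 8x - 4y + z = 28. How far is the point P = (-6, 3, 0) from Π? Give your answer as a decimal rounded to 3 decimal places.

n·P − d = (8)·(-6) + (-4)·(3) + (1)·(0) − 28 = -88; |n| = √81.
Distance = |-88| / √81 = 88/√81 ≈ 9.778.

9.778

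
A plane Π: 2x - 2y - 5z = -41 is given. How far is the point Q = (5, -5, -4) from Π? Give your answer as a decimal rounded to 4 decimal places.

14.1003

n·Q − d = (2)·(5) + (-2)·(-5) + (-5)·(-4) − (-41) = 81; |n| = √33.
Distance = |81| / √33 = 81/√33 ≈ 14.1003.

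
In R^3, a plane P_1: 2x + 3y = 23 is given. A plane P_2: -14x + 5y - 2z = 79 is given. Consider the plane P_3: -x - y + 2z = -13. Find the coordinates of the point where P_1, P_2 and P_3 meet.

(-2, 9, -3)

Solving the 3×3 linear system 2x + 3y = 23, -14x + 5y - 2z = 79, -x - y + 2z = -13 (e.g. by elimination or Cramer's rule, determinant = 106) gives (-2, 9, -3).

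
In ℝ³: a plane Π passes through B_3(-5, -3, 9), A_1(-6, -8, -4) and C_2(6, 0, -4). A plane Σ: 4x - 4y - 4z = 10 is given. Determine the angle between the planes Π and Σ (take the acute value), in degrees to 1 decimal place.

51.9

B_3A_1 = (-1, -5, -13), B_3C_2 = (11, 3, -13); a normal to Π is B_3A_1 × B_3C_2 = (104, -156, 52).
Using B_3: Π has equation 104x - 156y + 52z = 416.
cos θ = |n₁·n₂| / (|n₁||n₂|) = |832| / (√37856 · √48).
θ = arccos(0.61721) ≈ 51.9°.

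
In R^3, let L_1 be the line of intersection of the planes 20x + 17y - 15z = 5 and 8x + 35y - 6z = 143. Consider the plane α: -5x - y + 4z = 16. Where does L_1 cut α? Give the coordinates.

Direction of L_1: (20, 17, -15) × (8, 35, -6) = (423, 0, 564).
A point on L_1: solving the two plane equations with x = -13 gives (-13, 5, -12).
Substitute r = (-13, 5, -12) + t(423, 0, 564) into the plane: 12 + 141t = 16, so t = 4/141.
Intersection: (-13, 5, -12) + (4/141)·(423, 0, 564) = (-1, 5, 4).

(-1, 5, 4)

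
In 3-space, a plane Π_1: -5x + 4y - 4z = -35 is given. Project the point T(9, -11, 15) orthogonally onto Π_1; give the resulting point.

(-1, -3, 7)

Foot = T − λn with λ = (n·T − d)/|n|² = (-149 − (-35))/57 = -2.
Foot = (9, -11, 15) − (-2)·(-5, 4, -4) = (-1, -3, 7).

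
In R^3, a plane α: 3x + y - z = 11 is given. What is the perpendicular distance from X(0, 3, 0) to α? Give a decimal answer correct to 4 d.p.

n·X − d = (3)·(0) + (1)·(3) + (-1)·(0) − 11 = -8; |n| = √11.
Distance = |-8| / √11 = 8/√11 ≈ 2.4121.

2.4121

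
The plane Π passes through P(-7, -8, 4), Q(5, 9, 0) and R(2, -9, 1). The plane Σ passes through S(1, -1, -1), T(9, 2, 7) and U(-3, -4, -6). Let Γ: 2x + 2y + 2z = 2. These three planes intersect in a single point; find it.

PQ = (12, 17, -4), PR = (9, -1, -3); a normal to Π is PQ × PR = (-55, 0, -165).
Using P: Π has equation -55x - 165z = -275.
ST = (8, 3, 8), SU = (-4, -3, -5); a normal to Σ is ST × SU = (9, 8, -12).
Using S: Σ has equation 9x + 8y - 12z = 13.
Solving the 3×3 linear system -55x - 165z = -275, 9x + 8y - 12z = 13, 2x + 2y + 2z = 2 (e.g. by elimination or Cramer's rule, determinant = -2530) gives (5, -4, 0).

(5, -4, 0)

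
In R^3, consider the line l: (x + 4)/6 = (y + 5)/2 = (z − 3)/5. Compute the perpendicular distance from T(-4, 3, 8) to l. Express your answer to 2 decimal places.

l has direction (6, 2, 5) through (-4, -5, 3).
Taking (-4, -5, 3) on l with direction v = (6, 2, 5): w = T − (-4, -5, 3) = (0, 8, 5), and w × v = (30, 30, -48).
Distance = |w × v| / |v| = √4104 / √65 ≈ 7.95.

7.95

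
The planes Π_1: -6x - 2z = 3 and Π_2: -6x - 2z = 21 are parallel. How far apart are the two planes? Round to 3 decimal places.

Same normal n = (-6, 0, -2) with |n| = √40; distance = |3 − 21| / |n| = 18/√40 ≈ 2.846.

2.846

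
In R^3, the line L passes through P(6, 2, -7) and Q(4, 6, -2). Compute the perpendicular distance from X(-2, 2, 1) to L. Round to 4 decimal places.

7.6362

A direction vector for L is Q − P = (-2, 4, 5).
Taking (6, 2, -7) on L with direction v = (-2, 4, 5): w = X − (6, 2, -7) = (-8, 0, 8), and w × v = (-32, 24, -32).
Distance = |w × v| / |v| = √2624 / √45 ≈ 7.6362.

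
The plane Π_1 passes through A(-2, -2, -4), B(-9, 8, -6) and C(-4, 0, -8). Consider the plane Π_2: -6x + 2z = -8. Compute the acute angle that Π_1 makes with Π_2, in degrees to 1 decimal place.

AB = (-7, 10, -2), AC = (-2, 2, -4); a normal to Π_1 is AB × AC = (-36, -24, 6).
Using A: Π_1 has equation -36x - 24y + 6z = 96.
cos θ = |n₁·n₂| / (|n₁||n₂|) = |228| / (√1908 · √40).
θ = arccos(0.82531) ≈ 34.4°.

34.4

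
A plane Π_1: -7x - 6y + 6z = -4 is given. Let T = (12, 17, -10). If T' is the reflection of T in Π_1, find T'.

(-16, -7, 14)

λ = (n·T − d)/|n|² = (-246 − (-4))/121 = -2.
Reflection = T − 2λn = (12, 17, -10) − (-4)·(-7, -6, 6) = (-16, -7, 14).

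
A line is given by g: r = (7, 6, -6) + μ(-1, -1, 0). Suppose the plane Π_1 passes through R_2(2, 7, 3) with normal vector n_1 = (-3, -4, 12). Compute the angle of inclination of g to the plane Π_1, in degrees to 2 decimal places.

Π_1: n_1·r = n_1·R_2 gives -3x - 4y + 12z = 2.
sin θ = |n·v| / (|n||v|) = |7| / (√169 · √2) = 0.38075.
θ ≈ 22.38°.

22.38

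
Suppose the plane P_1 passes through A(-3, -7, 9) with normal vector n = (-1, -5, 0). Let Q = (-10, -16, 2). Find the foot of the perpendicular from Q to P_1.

(-8, -6, 2)

P_1: n·r = n·A gives -x - 5y = 38.
Foot = Q − λn with λ = (n·Q − d)/|n|² = (90 − 38)/26 = 2.
Foot = (-10, -16, 2) − 2·(-1, -5, 0) = (-8, -6, 2).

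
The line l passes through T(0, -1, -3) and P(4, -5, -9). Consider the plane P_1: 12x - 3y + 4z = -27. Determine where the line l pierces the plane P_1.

A direction vector for l is P − T = (4, -4, -6).
Substitute r = (0, -1, -3) + t(4, -4, -6) into the plane: -9 + 36t = -27, so t = -1/2.
Intersection: (0, -1, -3) + (-1/2)·(4, -4, -6) = (-2, 1, 0).

(-2, 1, 0)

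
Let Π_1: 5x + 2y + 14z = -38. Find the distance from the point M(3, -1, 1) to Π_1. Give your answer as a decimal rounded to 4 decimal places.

n·M − d = (5)·(3) + (2)·(-1) + (14)·(1) − (-38) = 65; |n| = √225.
Distance = |65| / √225 = 65/√225 ≈ 4.3333.

4.3333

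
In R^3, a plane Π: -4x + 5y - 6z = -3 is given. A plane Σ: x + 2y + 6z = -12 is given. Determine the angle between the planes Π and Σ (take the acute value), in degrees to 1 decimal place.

cos θ = |n₁·n₂| / (|n₁||n₂|) = |-30| / (√77 · √41).
θ = arccos(0.53393) ≈ 57.7°.

57.7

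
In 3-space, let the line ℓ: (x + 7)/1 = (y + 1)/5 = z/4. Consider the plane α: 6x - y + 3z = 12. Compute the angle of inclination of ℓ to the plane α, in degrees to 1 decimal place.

17.2

ℓ has direction (1, 5, 4) through (-7, -1, 0).
sin θ = |n·v| / (|n||v|) = |13| / (√46 · √42) = 0.29576.
θ ≈ 17.2°.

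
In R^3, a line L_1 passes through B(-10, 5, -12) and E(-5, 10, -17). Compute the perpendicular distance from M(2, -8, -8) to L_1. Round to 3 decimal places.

17.907

A direction vector for L_1 is E − B = (5, 5, -5).
Taking (-10, 5, -12) on L_1 with direction v = (5, 5, -5): w = M − (-10, 5, -12) = (12, -13, 4), and w × v = (45, 80, 125).
Distance = |w × v| / |v| = √24050 / √75 ≈ 17.907.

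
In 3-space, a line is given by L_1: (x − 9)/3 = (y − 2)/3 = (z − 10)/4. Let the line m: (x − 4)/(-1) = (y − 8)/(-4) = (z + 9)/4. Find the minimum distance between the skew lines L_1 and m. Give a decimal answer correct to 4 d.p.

L_1 has direction (3, 3, 4) through (9, 2, 10).
m has direction (-1, -4, 4) through (4, 8, -9).
Common perpendicular direction n = (3, 3, 4) × (-1, -4, 4) = (28, -16, -9).
With w = (4, 8, -9) − (9, 2, 10) = (-5, 6, -19), w · n = -65.
Distance = |w · n| / |n| = |-65| / √1121 ≈ 1.9414.

1.9414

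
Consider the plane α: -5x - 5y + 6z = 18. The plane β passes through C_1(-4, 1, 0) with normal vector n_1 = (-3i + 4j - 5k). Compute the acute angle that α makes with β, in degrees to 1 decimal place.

57.7

β: n_1·r = n_1·C_1 gives -3x + 4y - 5z = 16.
cos θ = |n₁·n₂| / (|n₁||n₂|) = |-35| / (√86 · √50).
θ = arccos(0.53374) ≈ 57.7°.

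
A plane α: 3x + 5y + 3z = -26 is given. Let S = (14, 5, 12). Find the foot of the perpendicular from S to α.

(5, -10, 3)

Foot = S − λn with λ = (n·S − d)/|n|² = (103 − (-26))/43 = 3.
Foot = (14, 5, 12) − 3·(3, 5, 3) = (5, -10, 3).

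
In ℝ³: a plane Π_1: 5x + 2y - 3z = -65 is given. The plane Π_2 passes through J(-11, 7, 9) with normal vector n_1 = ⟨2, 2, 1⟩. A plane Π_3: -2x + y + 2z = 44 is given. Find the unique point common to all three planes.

Π_2: n_1·r = n_1·J gives 2x + 2y + z = 1.
Solving the 3×3 linear system 5x + 2y - 3z = -65, 2x + 2y + z = 1, -2x + y + 2z = 44 (e.g. by elimination or Cramer's rule, determinant = -15) gives (-10, 6, 9).

(-10, 6, 9)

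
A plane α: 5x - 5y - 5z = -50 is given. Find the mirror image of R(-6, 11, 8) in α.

λ = (n·R − d)/|n|² = (-125 − (-50))/75 = -1.
Reflection = R − 2λn = (-6, 11, 8) − (-2)·(5, -5, -5) = (4, 1, -2).

(4, 1, -2)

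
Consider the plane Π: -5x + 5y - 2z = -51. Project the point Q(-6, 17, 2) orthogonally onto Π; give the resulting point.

Foot = Q − λn with λ = (n·Q − d)/|n|² = (111 − (-51))/54 = 3.
Foot = (-6, 17, 2) − 3·(-5, 5, -2) = (9, 2, 8).

(9, 2, 8)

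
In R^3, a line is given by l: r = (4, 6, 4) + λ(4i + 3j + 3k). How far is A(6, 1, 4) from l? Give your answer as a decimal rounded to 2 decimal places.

5.25

Taking (4, 6, 4) on l with direction v = (4, 3, 3): w = A − (4, 6, 4) = (2, -5, 0), and w × v = (-15, -6, 26).
Distance = |w × v| / |v| = √937 / √34 ≈ 5.25.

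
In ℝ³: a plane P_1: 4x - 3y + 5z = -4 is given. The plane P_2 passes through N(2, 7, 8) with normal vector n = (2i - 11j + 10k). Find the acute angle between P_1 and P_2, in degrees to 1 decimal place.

P_2: n·r = n·N gives 2x - 11y + 10z = 7.
cos θ = |n₁·n₂| / (|n₁||n₂|) = |91| / (√50 · √225).
θ = arccos(0.85796) ≈ 30.9°.

30.9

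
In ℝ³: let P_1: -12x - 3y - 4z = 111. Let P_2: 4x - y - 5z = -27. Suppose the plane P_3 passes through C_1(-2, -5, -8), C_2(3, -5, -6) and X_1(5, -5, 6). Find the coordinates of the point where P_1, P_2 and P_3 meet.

C_1C_2 = (5, 0, 2), C_1X_1 = (7, 0, 14); a normal to P_3 is C_1C_2 × C_1X_1 = (0, -56, 0).
Using C_1: P_3 has equation -56y = 280.
Solving the 3×3 linear system -12x - 3y - 4z = 111, 4x - y - 5z = -27, -56y = 280 (e.g. by elimination or Cramer's rule, determinant = 4256) gives (-8, -5, 0).

(-8, -5, 0)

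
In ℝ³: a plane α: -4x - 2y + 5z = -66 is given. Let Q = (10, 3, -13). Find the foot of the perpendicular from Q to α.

Foot = Q − λn with λ = (n·Q − d)/|n|² = (-111 − (-66))/45 = -1.
Foot = (10, 3, -13) − (-1)·(-4, -2, 5) = (6, 1, -8).

(6, 1, -8)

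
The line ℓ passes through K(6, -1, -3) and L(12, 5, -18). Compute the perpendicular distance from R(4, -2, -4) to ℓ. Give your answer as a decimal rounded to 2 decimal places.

A direction vector for ℓ is L − K = (6, 6, -15).
Taking (6, -1, -3) on ℓ with direction v = (6, 6, -15): w = R − (6, -1, -3) = (-2, -1, -1), and w × v = (21, -36, -6).
Distance = |w × v| / |v| = √1773 / √297 ≈ 2.44.

2.44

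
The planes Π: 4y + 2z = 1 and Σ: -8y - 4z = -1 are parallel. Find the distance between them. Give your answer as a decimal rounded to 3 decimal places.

0.112

Rescale Σ by 1/(-2): 4y + 2z = 1/2. Then distance = |1 − (1/2)| / √20 ≈ 0.112.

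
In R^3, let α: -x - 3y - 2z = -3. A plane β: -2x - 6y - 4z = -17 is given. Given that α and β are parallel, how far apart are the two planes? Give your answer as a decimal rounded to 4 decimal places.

Rescale β by 1/2: -x - 3y - 2z = -17/2. Then distance = |-3 − (-17/2)| / √14 ≈ 1.4699.

1.4699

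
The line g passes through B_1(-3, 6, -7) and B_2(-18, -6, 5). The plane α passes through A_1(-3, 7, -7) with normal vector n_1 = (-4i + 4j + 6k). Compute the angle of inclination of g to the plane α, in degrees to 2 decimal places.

A direction vector for g is B_2 − B_1 = (-15, -12, 12).
α: n_1·r = n_1·A_1 gives -4x + 4y + 6z = -2.
sin θ = |n·v| / (|n||v|) = |84| / (√68 · √513) = 0.44974.
θ ≈ 26.73°.

26.73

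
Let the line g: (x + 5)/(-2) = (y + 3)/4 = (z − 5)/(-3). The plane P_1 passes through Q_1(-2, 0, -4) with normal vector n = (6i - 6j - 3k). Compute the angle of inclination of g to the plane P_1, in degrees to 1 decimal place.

33.9

g has direction (-2, 4, -3) through (-5, -3, 5).
P_1: n·r = n·Q_1 gives 6x - 6y - 3z = 0.
sin θ = |n·v| / (|n||v|) = |-27| / (√81 · √29) = 0.55709.
θ ≈ 33.9°.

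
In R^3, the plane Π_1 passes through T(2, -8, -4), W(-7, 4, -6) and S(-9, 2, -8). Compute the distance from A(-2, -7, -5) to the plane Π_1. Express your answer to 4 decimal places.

1.0690

TW = (-9, 12, -2), TS = (-11, 10, -4); a normal to Π_1 is TW × TS = (-28, -14, 42).
Using T: Π_1 has equation -28x - 14y + 42z = -112.
n·A − d = (-28)·(-2) + (-14)·(-7) + (42)·(-5) − (-112) = 56; |n| = √2744.
Distance = |56| / √2744 = 56/√2744 ≈ 1.0690.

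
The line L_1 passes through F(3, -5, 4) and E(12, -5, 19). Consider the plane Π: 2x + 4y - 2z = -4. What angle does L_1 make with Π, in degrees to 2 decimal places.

8.05

A direction vector for L_1 is E − F = (9, 0, 15).
sin θ = |n·v| / (|n||v|) = |-12| / (√24 · √306) = 0.14003.
θ ≈ 8.05°.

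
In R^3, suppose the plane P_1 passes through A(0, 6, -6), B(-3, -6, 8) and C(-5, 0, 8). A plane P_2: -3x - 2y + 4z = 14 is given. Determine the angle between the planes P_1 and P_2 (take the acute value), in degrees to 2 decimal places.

74.62

AB = (-3, -12, 14), AC = (-5, -6, 14); a normal to P_1 is AB × AC = (-84, -28, -42).
Using A: P_1 has equation -84x - 28y - 42z = 84.
cos θ = |n₁·n₂| / (|n₁||n₂|) = |140| / (√9604 · √29).
θ = arccos(0.26528) ≈ 74.62°.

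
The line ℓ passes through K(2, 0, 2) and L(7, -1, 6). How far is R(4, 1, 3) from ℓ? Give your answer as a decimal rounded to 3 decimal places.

1.406

A direction vector for ℓ is L − K = (5, -1, 4).
Taking (2, 0, 2) on ℓ with direction v = (5, -1, 4): w = R − (2, 0, 2) = (2, 1, 1), and w × v = (5, -3, -7).
Distance = |w × v| / |v| = √83 / √42 ≈ 1.406.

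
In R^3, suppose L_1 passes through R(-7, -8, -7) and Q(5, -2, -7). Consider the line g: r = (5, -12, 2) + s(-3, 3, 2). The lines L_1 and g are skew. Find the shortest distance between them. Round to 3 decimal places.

12.040

A direction vector for L_1 is Q − R = (12, 6, 0).
Common perpendicular direction n = (12, 6, 0) × (-3, 3, 2) = (12, -24, 54).
With w = (5, -12, 2) − (-7, -8, -7) = (12, -4, 9), w · n = 726.
Distance = |w · n| / |n| = |726| / √3636 ≈ 12.040.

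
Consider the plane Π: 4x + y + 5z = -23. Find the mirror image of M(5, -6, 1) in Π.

λ = (n·M − d)/|n|² = (19 − (-23))/42 = 1.
Reflection = M − 2λn = (5, -6, 1) − 2·(4, 1, 5) = (-3, -8, -9).

(-3, -8, -9)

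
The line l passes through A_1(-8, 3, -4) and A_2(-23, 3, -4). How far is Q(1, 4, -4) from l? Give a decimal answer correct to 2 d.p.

A direction vector for l is A_2 − A_1 = (-15, 0, 0).
Taking (-8, 3, -4) on l with direction v = (-15, 0, 0): w = Q − (-8, 3, -4) = (9, 1, 0), and w × v = (0, 0, 15).
Distance = |w × v| / |v| = √225 / √225 ≈ 1.00.

1.00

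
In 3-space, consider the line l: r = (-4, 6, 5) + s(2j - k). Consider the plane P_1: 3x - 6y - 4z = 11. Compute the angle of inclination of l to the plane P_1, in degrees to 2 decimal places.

27.26

sin θ = |n·v| / (|n||v|) = |-8| / (√61 · √5) = 0.45808.
θ ≈ 27.26°.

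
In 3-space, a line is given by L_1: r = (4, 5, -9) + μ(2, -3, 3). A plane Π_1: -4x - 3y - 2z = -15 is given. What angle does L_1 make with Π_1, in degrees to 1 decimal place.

11.4

sin θ = |n·v| / (|n||v|) = |-5| / (√29 · √22) = 0.19795.
θ ≈ 11.4°.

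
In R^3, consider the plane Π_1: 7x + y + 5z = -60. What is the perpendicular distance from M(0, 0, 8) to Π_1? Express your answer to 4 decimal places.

n·M − d = (7)·(0) + (1)·(0) + (5)·(8) − (-60) = 100; |n| = √75.
Distance = |100| / √75 = 100/√75 ≈ 11.5470.

11.5470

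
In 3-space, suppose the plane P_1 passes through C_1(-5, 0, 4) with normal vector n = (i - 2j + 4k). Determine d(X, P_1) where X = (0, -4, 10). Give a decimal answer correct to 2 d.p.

8.07

P_1: n·r = n·C_1 gives x - 2y + 4z = 11.
n·X − d = (1)·(0) + (-2)·(-4) + (4)·(10) − 11 = 37; |n| = √21.
Distance = |37| / √21 = 37/√21 ≈ 8.07.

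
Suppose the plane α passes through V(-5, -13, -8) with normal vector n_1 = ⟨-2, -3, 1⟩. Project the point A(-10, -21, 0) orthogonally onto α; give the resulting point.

(-4, -12, -3)

α: n_1·r = n_1·V gives -2x - 3y + z = 41.
Foot = A − λn with λ = (n·A − d)/|n|² = (83 − 41)/14 = 3.
Foot = (-10, -21, 0) − 3·(-2, -3, 1) = (-4, -12, -3).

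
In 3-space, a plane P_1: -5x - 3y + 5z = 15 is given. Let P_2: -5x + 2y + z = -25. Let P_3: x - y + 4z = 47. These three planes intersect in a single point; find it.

(7, 0, 10)

Solving the 3×3 linear system -5x - 3y + 5z = 15, -5x + 2y + z = -25, x - y + 4z = 47 (e.g. by elimination or Cramer's rule, determinant = -93) gives (7, 0, 10).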